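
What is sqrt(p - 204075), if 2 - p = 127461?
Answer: 7*I*sqrt(6766) ≈ 575.79*I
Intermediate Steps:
p = -127459 (p = 2 - 1*127461 = 2 - 127461 = -127459)
sqrt(p - 204075) = sqrt(-127459 - 204075) = sqrt(-331534) = 7*I*sqrt(6766)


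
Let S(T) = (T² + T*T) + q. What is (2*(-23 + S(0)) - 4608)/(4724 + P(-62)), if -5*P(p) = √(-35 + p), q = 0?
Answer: -549637400/557904497 - 23270*I*√97/557904497 ≈ -0.98518 - 0.00041079*I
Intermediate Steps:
S(T) = 2*T² (S(T) = (T² + T*T) + 0 = (T² + T²) + 0 = 2*T² + 0 = 2*T²)
P(p) = -√(-35 + p)/5
(2*(-23 + S(0)) - 4608)/(4724 + P(-62)) = (2*(-23 + 2*0²) - 4608)/(4724 - √(-35 - 62)/5) = (2*(-23 + 2*0) - 4608)/(4724 - I*√97/5) = (2*(-23 + 0) - 4608)/(4724 - I*√97/5) = (2*(-23) - 4608)/(4724 - I*√97/5) = (-46 - 4608)/(4724 - I*√97/5) = -4654/(4724 - I*√97/5)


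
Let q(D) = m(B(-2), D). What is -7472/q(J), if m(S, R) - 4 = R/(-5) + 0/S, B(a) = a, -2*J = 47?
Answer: -74720/87 ≈ -858.85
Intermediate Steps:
J = -47/2 (J = -1/2*47 = -47/2 ≈ -23.500)
m(S, R) = 4 - R/5 (m(S, R) = 4 + (R/(-5) + 0/S) = 4 + (R*(-1/5) + 0) = 4 + (-R/5 + 0) = 4 - R/5)
q(D) = 4 - D/5
-7472/q(J) = -7472/(4 - 1/5*(-47/2)) = -7472/(4 + 47/10) = -7472/87/10 = -7472*10/87 = -74720/87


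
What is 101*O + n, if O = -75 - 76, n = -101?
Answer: -15352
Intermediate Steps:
O = -151
101*O + n = 101*(-151) - 101 = -15251 - 101 = -15352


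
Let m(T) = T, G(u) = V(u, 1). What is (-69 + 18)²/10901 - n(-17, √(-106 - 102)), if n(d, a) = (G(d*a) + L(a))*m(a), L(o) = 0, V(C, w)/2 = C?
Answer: -77089271/10901 ≈ -7071.8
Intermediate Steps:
V(C, w) = 2*C
G(u) = 2*u
n(d, a) = 2*d*a² (n(d, a) = (2*(d*a) + 0)*a = (2*(a*d) + 0)*a = (2*a*d + 0)*a = (2*a*d)*a = 2*d*a²)
(-69 + 18)²/10901 - n(-17, √(-106 - 102)) = (-69 + 18)²/10901 - 2*(-17)*(√(-106 - 102))² = (-51)²*(1/10901) - 2*(-17)*(√(-208))² = 2601*(1/10901) - 2*(-17)*(4*I*√13)² = 2601/10901 - 2*(-17)*(-208) = 2601/10901 - 1*7072 = 2601/10901 - 7072 = -77089271/10901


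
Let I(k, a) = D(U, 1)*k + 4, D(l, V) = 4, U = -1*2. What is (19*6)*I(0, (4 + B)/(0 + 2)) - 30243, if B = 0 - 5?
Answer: -29787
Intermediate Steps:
U = -2
B = -5
I(k, a) = 4 + 4*k (I(k, a) = 4*k + 4 = 4 + 4*k)
(19*6)*I(0, (4 + B)/(0 + 2)) - 30243 = (19*6)*(4 + 4*0) - 30243 = 114*(4 + 0) - 30243 = 114*4 - 30243 = 456 - 30243 = -29787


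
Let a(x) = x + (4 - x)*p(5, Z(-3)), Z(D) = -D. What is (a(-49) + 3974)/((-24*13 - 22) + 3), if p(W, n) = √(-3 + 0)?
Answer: -3925/331 - 53*I*√3/331 ≈ -11.858 - 0.27734*I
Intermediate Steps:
p(W, n) = I*√3 (p(W, n) = √(-3) = I*√3)
a(x) = x + I*√3*(4 - x) (a(x) = x + (4 - x)*(I*√3) = x + I*√3*(4 - x))
(a(-49) + 3974)/((-24*13 - 22) + 3) = ((-49 + 4*I*√3 - 1*I*(-49)*√3) + 3974)/((-24*13 - 22) + 3) = ((-49 + 4*I*√3 + 49*I*√3) + 3974)/((-312 - 22) + 3) = ((-49 + 53*I*√3) + 3974)/(-334 + 3) = (3925 + 53*I*√3)/(-331) = (3925 + 53*I*√3)*(-1/331) = -3925/331 - 53*I*√3/331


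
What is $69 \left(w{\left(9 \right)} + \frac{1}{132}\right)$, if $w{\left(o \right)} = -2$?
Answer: $- \frac{6049}{44} \approx -137.48$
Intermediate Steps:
$69 \left(w{\left(9 \right)} + \frac{1}{132}\right) = 69 \left(-2 + \frac{1}{132}\right) = 69 \left(- \frac{263}{132}\right) = - \frac{6049}{44}$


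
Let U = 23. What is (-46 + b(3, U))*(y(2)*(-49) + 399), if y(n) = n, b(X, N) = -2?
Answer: -14448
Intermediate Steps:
(-46 + b(3, U))*(y(2)*(-49) + 399) = (-46 - 2)*(2*(-49) + 399) = -48*(-98 + 399) = -48*301 = -14448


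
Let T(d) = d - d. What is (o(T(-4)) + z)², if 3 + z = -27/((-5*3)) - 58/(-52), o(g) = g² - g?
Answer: 121/16900 ≈ 0.0071598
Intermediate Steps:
T(d) = 0
z = -11/130 (z = -3 + (-27/((-5*3)) - 58/(-52)) = -3 + (-27/(-15) - 58*(-1/52)) = -3 + (-27*(-1/15) + 29/26) = -3 + (9/5 + 29/26) = -3 + 379/130 = -11/130 ≈ -0.084615)
(o(T(-4)) + z)² = (0*(-1 + 0) - 11/130)² = (0*(-1) - 11/130)² = (0 - 11/130)² = (-11/130)² = 121/16900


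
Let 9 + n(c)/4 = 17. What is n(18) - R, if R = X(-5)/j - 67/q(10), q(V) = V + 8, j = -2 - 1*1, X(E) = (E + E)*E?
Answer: 943/18 ≈ 52.389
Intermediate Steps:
X(E) = 2*E² (X(E) = (2*E)*E = 2*E²)
n(c) = 32 (n(c) = -36 + 4*17 = -36 + 68 = 32)
j = -3 (j = -2 - 1 = -3)
q(V) = 8 + V
R = -367/18 (R = (2*(-5)²)/(-3) - 67/(8 + 10) = (2*25)*(-⅓) - 67/18 = 50*(-⅓) - 67*1/18 = -50/3 - 67/18 = -367/18 ≈ -20.389)
n(18) - R = 32 - 1*(-367/18) = 32 + 367/18 = 943/18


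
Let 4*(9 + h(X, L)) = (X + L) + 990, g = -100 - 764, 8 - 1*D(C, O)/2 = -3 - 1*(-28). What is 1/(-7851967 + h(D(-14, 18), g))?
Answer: -1/7851953 ≈ -1.2736e-7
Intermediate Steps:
D(C, O) = -34 (D(C, O) = 16 - 2*(-3 - 1*(-28)) = 16 - 2*(-3 + 28) = 16 - 2*25 = 16 - 50 = -34)
g = -864
h(X, L) = 477/2 + L/4 + X/4 (h(X, L) = -9 + ((X + L) + 990)/4 = -9 + ((L + X) + 990)/4 = -9 + (990 + L + X)/4 = -9 + (495/2 + L/4 + X/4) = 477/2 + L/4 + X/4)
1/(-7851967 + h(D(-14, 18), g)) = 1/(-7851967 + (477/2 + (¼)*(-864) + (¼)*(-34))) = 1/(-7851967 + (477/2 - 216 - 17/2)) = 1/(-7851967 + 14) = 1/(-7851953) = -1/7851953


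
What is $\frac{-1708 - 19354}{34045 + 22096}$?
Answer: $- \frac{21062}{56141} \approx -0.37516$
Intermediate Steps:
$\frac{-1708 - 19354}{34045 + 22096} = - \frac{21062}{56141}$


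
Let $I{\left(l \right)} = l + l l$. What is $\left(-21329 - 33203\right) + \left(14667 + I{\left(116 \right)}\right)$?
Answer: $-26293$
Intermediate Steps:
$I{\left(l \right)} = l + l^{2}$
$\left(-21329 - 33203\right) + \left(14667 + I{\left(116 \right)}\right) = \left(-21329 - 33203\right) + \left(14667 + 116 \left(1 + 116\right)\right) = -54532 + \left(14667 + 116 \cdot 117\right) = -54532 + \left(14667 + 13572\right) = -54532 + 28239 = -26293$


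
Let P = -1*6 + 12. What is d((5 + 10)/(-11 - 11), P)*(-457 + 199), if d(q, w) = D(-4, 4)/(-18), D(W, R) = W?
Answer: -172/3 ≈ -57.333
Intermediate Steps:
P = 6 (P = -6 + 12 = 6)
d(q, w) = 2/9 (d(q, w) = -4/(-18) = -4*(-1/18) = 2/9)
d((5 + 10)/(-11 - 11), P)*(-457 + 199) = 2*(-457 + 199)/9 = (2/9)*(-258) = -172/3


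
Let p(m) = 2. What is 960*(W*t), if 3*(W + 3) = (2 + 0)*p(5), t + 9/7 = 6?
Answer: -52800/7 ≈ -7542.9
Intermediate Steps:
t = 33/7 (t = -9/7 + 6 = 33/7 ≈ 4.7143)
W = -5/3 (W = -3 + ((2 + 0)*2)/3 = -3 + (2*2)/3 = -3 + (⅓)*4 = -3 + 4/3 = -5/3 ≈ -1.6667)
960*(W*t) = 960*(-5/3*33/7) = 960*(-55/7) = -52800/7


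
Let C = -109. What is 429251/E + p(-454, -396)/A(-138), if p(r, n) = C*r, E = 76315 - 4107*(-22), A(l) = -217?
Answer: -8154634667/36167173 ≈ -225.47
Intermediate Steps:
E = 166669 (E = 76315 - 1*(-90354) = 76315 + 90354 = 166669)
p(r, n) = -109*r
429251/E + p(-454, -396)/A(-138) = 429251/166669 - 109*(-454)/(-217) = 429251*(1/166669) + 49486*(-1/217) = 429251/166669 - 49486/217 = -8154634667/36167173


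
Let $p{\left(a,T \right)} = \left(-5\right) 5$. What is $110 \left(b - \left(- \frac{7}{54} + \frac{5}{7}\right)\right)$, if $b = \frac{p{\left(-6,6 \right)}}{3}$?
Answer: $- \frac{185405}{189} \approx -980.98$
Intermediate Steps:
$p{\left(a,T \right)} = -25$
$b = - \frac{25}{3} \approx -8.3333$
$110 \left(b - \left(- \frac{7}{54} + \frac{5}{7}\right)\right) = 110 \left(- \frac{25}{3} - \left(- \frac{7}{54} + \frac{5}{7}\right)\right) = 110 \left(- \frac{25}{3} - \left(\frac{5}{7} + \frac{7}{-54}\right)\right) = 110 \left(- \frac{25}{3} - \frac{221}{378}\right) = 110 \left(- \frac{3371}{378}\right) = - \frac{185405}{189}$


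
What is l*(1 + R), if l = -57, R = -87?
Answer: 4902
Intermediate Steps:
l*(1 + R) = -57*(1 - 87) = -57*(-86) = 4902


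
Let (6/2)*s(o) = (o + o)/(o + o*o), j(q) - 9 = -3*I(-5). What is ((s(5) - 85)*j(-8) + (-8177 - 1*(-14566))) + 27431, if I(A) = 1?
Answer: 99932/3 ≈ 33311.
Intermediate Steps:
j(q) = 6 (j(q) = 9 - 3*1 = 9 - 3 = 6)
s(o) = 2*o/(3*(o + o²)) (s(o) = ((o + o)/(o + o*o))/3 = ((2*o)/(o + o²))/3 = (2*o/(o + o²))/3 = 2*o/(3*(o + o²)))
((s(5) - 85)*j(-8) + (-8177 - 1*(-14566))) + 27431 = ((2/(3*(1 + 5)) - 85)*6 + (-8177 - 1*(-14566))) + 27431 = (((⅔)/6 - 85)*6 + (-8177 + 14566)) + 27431 = (((⅔)*(⅙) - 85)*6 + 6389) + 27431 = ((⅑ - 85)*6 + 6389) + 27431 = (-764/9*6 + 6389) + 27431 = (-1528/3 + 6389) + 27431 = 17639/3 + 27431 = 99932/3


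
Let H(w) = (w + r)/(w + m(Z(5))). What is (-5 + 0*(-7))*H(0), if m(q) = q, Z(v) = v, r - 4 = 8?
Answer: -12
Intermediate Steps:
r = 12 (r = 4 + 8 = 12)
H(w) = (12 + w)/(5 + w) (H(w) = (w + 12)/(w + 5) = (12 + w)/(5 + w))
(-5 + 0*(-7))*H(0) = (-5 + 0*(-7))*((12 + 0)/(5 + 0)) = (-5 + 0)*(12/5) = -12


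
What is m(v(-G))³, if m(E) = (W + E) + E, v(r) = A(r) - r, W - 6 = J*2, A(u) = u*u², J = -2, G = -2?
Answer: 2744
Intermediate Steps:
A(u) = u³
W = 2 (W = 6 - 2*2 = 6 - 4 = 2)
v(r) = r³ - r
m(E) = 2 + 2*E (m(E) = (2 + E) + E = 2 + 2*E)
m(v(-G))³ = (2 + 2*((-1*(-2))³ - (-1)*(-2)))³ = (2 + 2*(2³ - 1*2))³ = (2 + 2*(8 - 2))³ = (2 + 2*6)³ = (2 + 12)³ = 14³ = 2744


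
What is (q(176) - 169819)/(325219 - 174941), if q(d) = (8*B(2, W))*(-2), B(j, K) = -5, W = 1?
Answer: -169739/150278 ≈ -1.1295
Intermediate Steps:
q(d) = 80 (q(d) = (8*(-5))*(-2) = -40*(-2) = 80)
(q(176) - 169819)/(325219 - 174941) = (80 - 169819)/(325219 - 174941) = -169739/150278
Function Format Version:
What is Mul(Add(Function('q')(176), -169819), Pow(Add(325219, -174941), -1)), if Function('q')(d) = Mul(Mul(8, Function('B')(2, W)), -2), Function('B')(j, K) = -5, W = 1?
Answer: Rational(-169739, 150278) ≈ -1.1295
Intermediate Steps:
Function('q')(d) = 80 (Function('q')(d) = Mul(Mul(8, -5), -2) = Mul(-40, -2) = 80)
Mul(Add(Function('q')(176), -169819), Pow(Add(325219, -174941), -1)) = Mul(Add(80, -169819), Pow(Add(325219, -174941), -1)) = Mul(-169739, Pow(150278, -1)) = Mul(-169739, Rational(1, 150278)) = Rational(-169739, 150278)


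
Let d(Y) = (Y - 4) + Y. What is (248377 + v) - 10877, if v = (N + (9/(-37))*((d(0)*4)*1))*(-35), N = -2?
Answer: 8785050/37 ≈ 2.3743e+5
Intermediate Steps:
d(Y) = -4 + 2*Y (d(Y) = (-4 + Y) + Y = -4 + 2*Y)
v = -2450/37 (v = (-2 + (9/(-37))*(((-4 + 2*0)*4)*1))*(-35) = (-2 + (9*(-1/37))*(((-4 + 0)*4)*1))*(-35) = (-2 - 9*(-4*4)/37)*(-35) = (-2 - (-144)/37)*(-35) = (-2 - 9/37*(-16))*(-35) = (-2 + 144/37)*(-35) = (70/37)*(-35) = -2450/37 ≈ -66.216)
(248377 + v) - 10877 = (248377 - 2450/37) - 10877 = 9187499/37 - 10877 = 8785050/37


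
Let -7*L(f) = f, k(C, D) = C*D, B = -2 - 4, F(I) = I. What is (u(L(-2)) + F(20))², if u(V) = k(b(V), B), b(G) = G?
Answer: 16384/49 ≈ 334.37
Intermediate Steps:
B = -6
L(f) = -f/7
u(V) = -6*V (u(V) = V*(-6) = -6*V)
(u(L(-2)) + F(20))² = (-(-6)*(-2)/7 + 20)² = (-6*2/7 + 20)² = (-12/7 + 20)² = (128/7)² = 16384/49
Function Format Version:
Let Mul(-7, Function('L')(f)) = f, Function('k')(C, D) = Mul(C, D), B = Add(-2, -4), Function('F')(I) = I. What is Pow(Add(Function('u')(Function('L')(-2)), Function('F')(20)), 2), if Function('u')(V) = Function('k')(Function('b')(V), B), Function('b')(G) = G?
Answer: Rational(16384, 49) ≈ 334.37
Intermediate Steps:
B = -6
Function('L')(f) = Mul(Rational(-1, 7), f)
Function('u')(V) = Mul(-6, V) (Function('u')(V) = Mul(V, -6) = Mul(-6, V))
Pow(Add(Function('u')(Function('L')(-2)), Function('F')(20)), 2) = Pow(Add(Mul(-6, Mul(Rational(-1, 7), -2)), 20), 2) = Pow(Add(Mul(-6, Rational(2, 7)), 20), 2) = Pow(Add(Rational(-12, 7), 20), 2) = Pow(Rational(128, 7), 2) = Rational(16384, 49)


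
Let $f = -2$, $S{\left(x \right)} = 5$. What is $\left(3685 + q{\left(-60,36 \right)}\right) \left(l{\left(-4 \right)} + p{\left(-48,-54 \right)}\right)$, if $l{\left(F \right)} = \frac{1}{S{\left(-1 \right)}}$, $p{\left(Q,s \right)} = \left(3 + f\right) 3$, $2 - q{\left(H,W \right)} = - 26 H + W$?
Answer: $\frac{33456}{5} \approx 6691.2$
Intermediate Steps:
$q{\left(H,W \right)} = 2 - W + 26 H$ ($q{\left(H,W \right)} = 2 - \left(- 26 H + W\right) = 2 - \left(W - 26 H\right) = 2 + \left(- W + 26 H\right) = 2 - W + 26 H$)
$p{\left(Q,s \right)} = 3$ ($p{\left(Q,s \right)} = \left(3 - 2\right) 3 = 1 \cdot 3 = 3$)
$l{\left(F \right)} = \frac{1}{5}$
$\left(3685 + q{\left(-60,36 \right)}\right) \left(l{\left(-4 \right)} + p{\left(-48,-54 \right)}\right) = \left(3685 + \left(2 - 36 + 26 \left(-60\right)\right)\right) \left(\frac{1}{5} + 3\right) = \left(3685 - 1594\right) \frac{16}{5} = 2091 \cdot \frac{16}{5} = \frac{33456}{5}$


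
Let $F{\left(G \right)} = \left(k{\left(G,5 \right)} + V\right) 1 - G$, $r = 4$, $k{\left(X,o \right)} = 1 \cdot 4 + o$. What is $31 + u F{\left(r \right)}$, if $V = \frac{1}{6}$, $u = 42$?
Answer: $248$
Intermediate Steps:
$k{\left(X,o \right)} = 4 + o$
$V = \frac{1}{6} \approx 0.16667$
$F{\left(G \right)} = \frac{55}{6} - G$ ($F{\left(G \right)} = \left(\left(4 + 5\right) + \frac{1}{6}\right) 1 - G = \left(9 + \frac{1}{6}\right) 1 - G = \frac{55}{6} \cdot 1 - G = \frac{55}{6} - G$)
$31 + u F{\left(r \right)} = 31 + 42 \left(\frac{55}{6} - 4\right) = 31 + 42 \cdot \frac{31}{6} = 31 + 217 = 248$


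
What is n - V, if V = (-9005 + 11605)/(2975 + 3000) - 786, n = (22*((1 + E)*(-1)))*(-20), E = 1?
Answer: 398070/239 ≈ 1665.6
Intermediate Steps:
n = 880 (n = (22*((1 + 1)*(-1)))*(-20) = (22*(2*(-1)))*(-20) = (22*(-2))*(-20) = -44*(-20) = 880)
V = -187750/239 (V = 2600/5975 - 786 = 2600*(1/5975) - 786 = 104/239 - 786 = -187750/239 ≈ -785.56)
n - V = 880 - 1*(-187750/239) = 880 + 187750/239 = 398070/239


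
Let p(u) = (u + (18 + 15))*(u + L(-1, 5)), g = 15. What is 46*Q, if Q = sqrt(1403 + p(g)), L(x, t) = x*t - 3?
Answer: 46*sqrt(1739) ≈ 1918.3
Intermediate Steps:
L(x, t) = -3 + t*x (L(x, t) = t*x - 3 = -3 + t*x)
p(u) = (-8 + u)*(33 + u) (p(u) = (u + (18 + 15))*(u + (-3 + 5*(-1))) = (u + 33)*(u + (-3 - 5)) = (33 + u)*(u - 8) = (33 + u)*(-8 + u) = (-8 + u)*(33 + u))
Q = sqrt(1739) (Q = sqrt(1403 + (-264 + 15**2 + 25*15)) = sqrt(1403 + (-264 + 225 + 375)) = sqrt(1403 + 336) = sqrt(1739) ≈ 41.701)
46*Q = 46*sqrt(1739)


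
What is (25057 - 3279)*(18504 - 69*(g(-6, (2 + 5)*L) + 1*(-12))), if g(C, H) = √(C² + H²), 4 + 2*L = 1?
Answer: 421012296 - 2254023*√65 ≈ 4.0284e+8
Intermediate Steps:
L = -3/2 (L = -2 + (½)*1 = -2 + ½ = -3/2 ≈ -1.5000)
(25057 - 3279)*(18504 - 69*(g(-6, (2 + 5)*L) + 1*(-12))) = (25057 - 3279)*(18504 - 69*(√((-6)² + ((2 + 5)*(-3/2))²) + 1*(-12))) = 21778*(18504 - 69*(√(36 + (7*(-3/2))²) - 12)) = 21778*(18504 - 69*(√(36 + (-21/2)²) - 12)) = 21778*(18504 - 69*(√(36 + 441/4) - 12)) = 21778*(18504 - 69*(√(585/4) - 12)) = 21778*(18504 - 69*(3*√65/2 - 12)) = 21778*(18504 - 69*(-12 + 3*√65/2)) = 21778*(18504 + (828 - 207*√65/2)) = 21778*(19332 - 207*√65/2) = 421012296 - 2254023*√65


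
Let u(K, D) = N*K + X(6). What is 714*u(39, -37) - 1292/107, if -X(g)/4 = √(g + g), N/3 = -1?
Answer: -8939858/107 - 5712*√3 ≈ -93444.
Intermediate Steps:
N = -3 (N = 3*(-1) = -3)
X(g) = -4*√2*√g (X(g) = -4*√(g + g) = -4*√2*√g)
u(K, D) = -8*√3 - 3*K (u(K, D) = -3*K - 4*√2*√6 = -3*K - 8*√3 = -8*√3 - 3*K)
714*u(39, -37) - 1292/107 = 714*(-8*√3 - 3*39) - 1292/107 = 714*(-8*√3 - 117) - 1292*1/107 = 714*(-117 - 8*√3) - 1292/107 = (-83538 - 5712*√3) - 1292/107 = -8939858/107 - 5712*√3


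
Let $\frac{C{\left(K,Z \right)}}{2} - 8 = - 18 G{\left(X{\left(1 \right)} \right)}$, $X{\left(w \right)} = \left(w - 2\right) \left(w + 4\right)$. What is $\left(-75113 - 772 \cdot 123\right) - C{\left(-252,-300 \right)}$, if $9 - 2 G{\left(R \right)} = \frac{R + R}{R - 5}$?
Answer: $-169941$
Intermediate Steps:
$X{\left(w \right)} = \left(-2 + w\right) \left(4 + w\right)$
$G{\left(R \right)} = \frac{9}{2} - \frac{R}{-5 + R}$ ($G{\left(R \right)} = \frac{9}{2} - \frac{\left(R + R\right) \frac{1}{R - 5}}{2} = \frac{9}{2} - \frac{2 R \frac{1}{-5 + R}}{2} = \frac{9}{2} - \frac{R}{-5 + R}$)
$C{\left(K,Z \right)} = -128$ ($C{\left(K,Z \right)} = 16 + 2 \left(- 18 \frac{-45 + 7 \left(-8 + 1^{2} + 2 \cdot 1\right)}{2 \left(-5 + \left(-8 + 1^{2} + 2 \cdot 1\right)\right)}\right) = 16 + 2 \left(- 18 \frac{-45 + 7 \left(-8 + 1 + 2\right)}{2 \left(-5 + \left(-8 + 1 + 2\right)\right)}\right) = 16 + 2 \left(- 18 \frac{-45 + 7 \left(-5\right)}{2 \left(-5 - 5\right)}\right) = 16 + 2 \left(- 18 \frac{-45 - 35}{2 \left(-10\right)}\right) = 16 + 2 \left(- 18 \cdot \frac{1}{2} \left(- \frac{1}{10}\right) \left(-80\right)\right) = 16 + 2 \left(\left(-18\right) 4\right) = 16 + 2 \left(-72\right) = 16 - 144 = -128$)
$\left(-75113 - 772 \cdot 123\right) - C{\left(-252,-300 \right)} = \left(-75113 - 772 \cdot 123\right) - -128 = \left(-75113 - 94956\right) + 128 = -170069 + 128 = -169941$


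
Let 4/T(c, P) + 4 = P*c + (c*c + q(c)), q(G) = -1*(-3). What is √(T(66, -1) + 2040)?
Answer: 2*√9381719999/4289 ≈ 45.166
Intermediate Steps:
q(G) = 3
T(c, P) = 4/(-1 + c² + P*c) (T(c, P) = 4/(-4 + (P*c + (c*c + 3))) = 4/(-4 + (P*c + (c² + 3))) = 4/(-4 + (P*c + (3 + c²))) = 4/(-4 + (3 + c² + P*c)) = 4/(-1 + c² + P*c))
√(T(66, -1) + 2040) = √(4/(-1 + 66² - 1*66) + 2040) = √(4/(-1 + 4356 - 66) + 2040) = √(4/4289 + 2040) = √(8749564/4289) = 2*√9381719999/4289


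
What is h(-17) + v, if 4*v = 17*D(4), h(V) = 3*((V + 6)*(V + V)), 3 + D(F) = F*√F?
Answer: 4573/4 ≈ 1143.3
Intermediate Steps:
D(F) = -3 + F^(3/2) (D(F) = -3 + F*√F = -3 + F^(3/2))
h(V) = 6*V*(6 + V) (h(V) = 3*((6 + V)*(2*V)) = 3*(2*V*(6 + V)) = 6*V*(6 + V))
v = 85/4 (v = (17*(-3 + 4^(3/2)))/4 = (17*(-3 + 8))/4 = (17*5)/4 = (¼)*85 = 85/4 ≈ 21.250)
h(-17) + v = 6*(-17)*(6 - 17) + 85/4 = 6*(-17)*(-11) + 85/4 = 1122 + 85/4 = 4573/4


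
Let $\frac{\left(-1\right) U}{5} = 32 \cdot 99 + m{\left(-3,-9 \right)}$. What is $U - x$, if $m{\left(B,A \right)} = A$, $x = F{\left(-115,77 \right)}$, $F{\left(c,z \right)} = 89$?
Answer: $-15884$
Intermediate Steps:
$x = 89$
$U = -15795$ ($U = - 5 \left(32 \cdot 99 - 9\right) = - 5 \left(3168 - 9\right) = \left(-5\right) 3159 = -15795$)
$U - x = -15795 - 89 = -15884$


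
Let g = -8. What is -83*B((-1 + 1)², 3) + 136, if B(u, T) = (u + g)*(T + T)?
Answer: 4120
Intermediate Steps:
B(u, T) = 2*T*(-8 + u) (B(u, T) = (u - 8)*(T + T) = (-8 + u)*(2*T) = 2*T*(-8 + u))
-83*B((-1 + 1)², 3) + 136 = -166*3*(-8 + (-1 + 1)²) + 136 = -166*3*(-8 + 0²) + 136 = -166*3*(-8 + 0) + 136 = -166*3*(-8) + 136 = -83*(-48) + 136 = 3984 + 136 = 4120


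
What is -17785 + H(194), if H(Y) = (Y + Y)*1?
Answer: -17397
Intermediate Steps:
H(Y) = 2*Y (H(Y) = (2*Y)*1 = 2*Y)
-17785 + H(194) = -17785 + 2*194 = -17785 + 388 = -17397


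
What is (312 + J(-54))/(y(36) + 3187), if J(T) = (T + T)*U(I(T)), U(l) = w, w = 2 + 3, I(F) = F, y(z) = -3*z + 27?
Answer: -114/1553 ≈ -0.073406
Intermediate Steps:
y(z) = 27 - 3*z
w = 5
U(l) = 5
J(T) = 10*T (J(T) = (T + T)*5 = (2*T)*5 = 10*T)
(312 + J(-54))/(y(36) + 3187) = (312 + 10*(-54))/((27 - 3*36) + 3187) = (312 - 540)/((27 - 108) + 3187) = -228/(-81 + 3187) = -228/3106 = -228*1/3106 = -114/1553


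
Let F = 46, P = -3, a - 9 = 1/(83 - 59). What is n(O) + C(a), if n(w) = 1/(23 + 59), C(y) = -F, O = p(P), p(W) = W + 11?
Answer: -3771/82 ≈ -45.988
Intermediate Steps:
a = 217/24 (a = 9 + 1/(83 - 59) = 9 + 1/24 = 217/24 ≈ 9.0417)
p(W) = 11 + W
O = 8 (O = 11 - 3 = 8)
C(y) = -46 (C(y) = -1*46 = -46)
n(w) = 1/82
n(O) + C(a) = 1/82 - 46 = -3771/82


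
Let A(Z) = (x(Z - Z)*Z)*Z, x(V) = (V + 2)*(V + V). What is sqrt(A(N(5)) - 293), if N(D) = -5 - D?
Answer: I*sqrt(293) ≈ 17.117*I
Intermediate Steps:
x(V) = 2*V*(2 + V) (x(V) = (2 + V)*(2*V) = 2*V*(2 + V))
A(Z) = 0 (A(Z) = ((2*(Z - Z)*(2 + (Z - Z)))*Z)*Z = ((2*0*(2 + 0))*Z)*Z = ((2*0*2)*Z)*Z = (0*Z)*Z = 0*Z = 0)
sqrt(A(N(5)) - 293) = sqrt(0 - 293) = sqrt(-293) = I*sqrt(293)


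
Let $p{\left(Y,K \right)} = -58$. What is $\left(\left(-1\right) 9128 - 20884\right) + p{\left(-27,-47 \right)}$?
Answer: $-30070$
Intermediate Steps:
$\left(\left(-1\right) 9128 - 20884\right) + p{\left(-27,-47 \right)} = \left(\left(-1\right) 9128 - 20884\right) - 58 = \left(-9128 - 20884\right) - 58 = -30012 - 58 = -30070$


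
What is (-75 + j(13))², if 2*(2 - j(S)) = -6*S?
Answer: 1156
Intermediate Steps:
j(S) = 2 + 3*S (j(S) = 2 - (-3)*S = 2 + 3*S)
(-75 + j(13))² = (-75 + (2 + 3*13))² = (-75 + (2 + 39))² = (-75 + 41)² = (-34)² = 1156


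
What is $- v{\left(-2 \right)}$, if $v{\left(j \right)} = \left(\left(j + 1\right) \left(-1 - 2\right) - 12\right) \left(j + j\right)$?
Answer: $-36$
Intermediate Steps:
$v{\left(j \right)} = 2 j \left(-15 - 3 j\right)$ ($v{\left(j \right)} = \left(\left(1 + j\right) \left(-3\right) - 12\right) 2 j = \left(\left(-3 - 3 j\right) - 12\right) 2 j = \left(-15 - 3 j\right) 2 j = 2 j \left(-15 - 3 j\right)$)
$- v{\left(-2 \right)} = - \left(-6\right) \left(-2\right) \left(5 - 2\right) = - \left(-6\right) \left(-2\right) 3 = \left(-1\right) 36 = -36$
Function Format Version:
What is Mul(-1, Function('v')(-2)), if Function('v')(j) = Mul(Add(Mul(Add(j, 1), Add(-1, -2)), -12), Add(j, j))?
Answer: -36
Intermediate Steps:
Function('v')(j) = Mul(2, j, Add(-15, Mul(-3, j))) (Function('v')(j) = Mul(Add(Mul(Add(1, j), -3), -12), Mul(2, j)) = Mul(Add(Add(-3, Mul(-3, j)), -12), Mul(2, j)) = Mul(Add(-15, Mul(-3, j)), Mul(2, j)) = Mul(2, j, Add(-15, Mul(-3, j))))
Mul(-1, Function('v')(-2)) = Mul(-1, Mul(-6, -2, Add(5, -2))) = Mul(-1, Mul(-6, -2, 3)) = Mul(-1, 36) = -36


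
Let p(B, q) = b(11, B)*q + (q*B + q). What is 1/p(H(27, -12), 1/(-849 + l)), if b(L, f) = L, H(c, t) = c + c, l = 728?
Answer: -11/6 ≈ -1.8333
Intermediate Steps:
H(c, t) = 2*c
p(B, q) = 12*q + B*q (p(B, q) = 11*q + (q*B + q) = 11*q + (B*q + q) = 11*q + (q + B*q) = 12*q + B*q)
1/p(H(27, -12), 1/(-849 + l)) = 1/((12 + 2*27)/(-849 + 728)) = 1/((12 + 54)/(-121)) = 1/(-1/121*66) = 1/(-6/11) = -11/6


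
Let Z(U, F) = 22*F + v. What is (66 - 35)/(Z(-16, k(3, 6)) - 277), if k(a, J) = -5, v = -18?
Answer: -31/405 ≈ -0.076543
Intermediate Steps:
Z(U, F) = -18 + 22*F (Z(U, F) = 22*F - 18 = -18 + 22*F)
(66 - 35)/(Z(-16, k(3, 6)) - 277) = (66 - 35)/((-18 + 22*(-5)) - 277) = 31/((-18 - 110) - 277) = 31/(-128 - 277) = 31/(-405) = 31*(-1/405) = -31/405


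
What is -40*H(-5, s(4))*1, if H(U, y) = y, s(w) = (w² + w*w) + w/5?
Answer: -1312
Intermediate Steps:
s(w) = 2*w² + w/5 (s(w) = (w² + w²) + w*(⅕) = 2*w² + w/5)
-40*H(-5, s(4))*1 = -8*4*(1 + 10*4)*1 = -8*4*(1 + 40)*1 = -8*4*41*1 = -40*164/5*1 = -1312*1 = -1312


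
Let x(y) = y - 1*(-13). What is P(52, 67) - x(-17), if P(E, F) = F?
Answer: 71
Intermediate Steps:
x(y) = 13 + y (x(y) = y + 13 = 13 + y)
P(52, 67) - x(-17) = 67 - (13 - 17) = 67 - 1*(-4) = 67 + 4 = 71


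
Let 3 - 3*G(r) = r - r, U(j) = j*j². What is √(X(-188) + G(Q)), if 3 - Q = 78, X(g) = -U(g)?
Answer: 9*√82033 ≈ 2577.7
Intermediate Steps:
U(j) = j³
X(g) = -g³
Q = -75 (Q = 3 - 1*78 = 3 - 78 = -75)
G(r) = 1 (G(r) = 1 - (r - r)/3 = 1 - ⅓*0 = 1 + 0 = 1)
√(X(-188) + G(Q)) = √(-1*(-188)³ + 1) = √(-1*(-6644672) + 1) = √(6644672 + 1) = √6644673 = 9*√82033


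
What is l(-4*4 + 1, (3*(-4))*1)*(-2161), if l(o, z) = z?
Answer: 25932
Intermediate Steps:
l(-4*4 + 1, (3*(-4))*1)*(-2161) = ((3*(-4))*1)*(-2161) = -12*1*(-2161) = -12*(-2161) = 25932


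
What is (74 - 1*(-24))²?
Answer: 9604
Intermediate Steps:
(74 - 1*(-24))² = (74 + 24)² = 98² = 9604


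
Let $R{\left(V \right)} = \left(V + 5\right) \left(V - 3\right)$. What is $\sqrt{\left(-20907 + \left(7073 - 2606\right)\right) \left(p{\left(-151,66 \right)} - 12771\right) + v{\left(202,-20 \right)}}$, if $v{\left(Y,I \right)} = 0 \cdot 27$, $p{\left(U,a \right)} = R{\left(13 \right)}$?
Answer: $6 \sqrt{5749890} \approx 14387.0$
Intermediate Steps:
$R{\left(V \right)} = \left(-3 + V\right) \left(5 + V\right)$ ($R{\left(V \right)} = \left(5 + V\right) \left(-3 + V\right) = \left(-3 + V\right) \left(5 + V\right)$)
$p{\left(U,a \right)} = 180$ ($p{\left(U,a \right)} = -15 + 13^{2} + 2 \cdot 13 = -15 + 169 + 26 = 180$)
$v{\left(Y,I \right)} = 0$
$\sqrt{\left(-20907 + \left(7073 - 2606\right)\right) \left(p{\left(-151,66 \right)} - 12771\right) + v{\left(202,-20 \right)}} = \sqrt{\left(-20907 + \left(7073 - 2606\right)\right) \left(180 - 12771\right) + 0} = \sqrt{\left(-20907 + 4467\right) \left(-12591\right) + 0} = \sqrt{\left(-16440\right) \left(-12591\right) + 0} = \sqrt{206996040 + 0} = \sqrt{206996040} = 6 \sqrt{5749890}$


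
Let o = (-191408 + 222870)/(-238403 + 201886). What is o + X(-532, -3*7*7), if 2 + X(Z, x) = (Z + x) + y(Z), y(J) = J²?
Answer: 10310287869/36517 ≈ 2.8234e+5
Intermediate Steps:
o = -31462/36517 (o = 31462/(-36517) = 31462*(-1/36517) = -31462/36517 ≈ -0.86157)
X(Z, x) = -2 + Z + x + Z² (X(Z, x) = -2 + ((Z + x) + Z²) = -2 + (Z + x + Z²) = -2 + Z + x + Z²)
o + X(-532, -3*7*7) = -31462/36517 + (-2 - 532 - 3*7*7 + (-532)²) = -31462/36517 + (-2 - 532 - 21*7 + 283024) = -31462/36517 + (-2 - 532 - 147 + 283024) = -31462/36517 + 282343 = 10310287869/36517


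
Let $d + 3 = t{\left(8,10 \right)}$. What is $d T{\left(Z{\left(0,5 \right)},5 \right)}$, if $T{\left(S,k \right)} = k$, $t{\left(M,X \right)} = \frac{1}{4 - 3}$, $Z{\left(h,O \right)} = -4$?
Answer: $-10$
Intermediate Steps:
$t{\left(M,X \right)} = 1$ ($t{\left(M,X \right)} = 1^{-1} = 1$)
$d = -2$ ($d = -3 + 1 = -2$)
$d T{\left(Z{\left(0,5 \right)},5 \right)} = \left(-2\right) 5 = -10$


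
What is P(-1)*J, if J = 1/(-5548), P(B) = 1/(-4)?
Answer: 1/22192 ≈ 4.5061e-5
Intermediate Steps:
P(B) = -¼
J = -1/5548 ≈ -0.00018025
P(-1)*J = -¼*(-1/5548) = 1/22192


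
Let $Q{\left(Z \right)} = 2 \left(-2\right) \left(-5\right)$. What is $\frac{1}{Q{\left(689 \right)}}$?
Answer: $\frac{1}{20} \approx 0.05$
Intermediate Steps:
$Q{\left(Z \right)} = 20$ ($Q{\left(Z \right)} = \left(-4\right) \left(-5\right) = 20$)
$\frac{1}{Q{\left(689 \right)}} = \frac{1}{20}$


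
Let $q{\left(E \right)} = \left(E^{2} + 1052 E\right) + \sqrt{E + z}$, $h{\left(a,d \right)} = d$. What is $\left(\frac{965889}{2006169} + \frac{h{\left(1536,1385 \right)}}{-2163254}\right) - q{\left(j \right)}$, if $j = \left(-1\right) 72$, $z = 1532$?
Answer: $\frac{102074040801105767}{1446617704642} - 2 \sqrt{365} \approx 70522.0$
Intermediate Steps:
$j = -72$
$q{\left(E \right)} = E^{2} + \sqrt{1532 + E} + 1052 E$ ($q{\left(E \right)} = \left(E^{2} + 1052 E\right) + \sqrt{E + 1532} = \left(E^{2} + 1052 E\right) + \sqrt{1532 + E} = E^{2} + \sqrt{1532 + E} + 1052 E$)
$\left(\frac{965889}{2006169} + \frac{h{\left(1536,1385 \right)}}{-2163254}\right) - q{\left(j \right)} = \left(\frac{965889}{2006169} + \frac{1385}{-2163254}\right) - \left(\left(-72\right)^{2} + \sqrt{1532 - 72} + 1052 \left(-72\right)\right) = \left(965889 \cdot \frac{1}{2006169} + 1385 \left(- \frac{1}{2163254}\right)\right) - \left(5184 + \sqrt{1460} - 75744\right) = \left(\frac{321963}{668723} - \frac{1385}{2163254}\right) - \left(5184 + 2 \sqrt{365} - 75744\right) = \frac{695561566247}{1446617704642} - \left(-70560 + 2 \sqrt{365}\right) = \frac{695561566247}{1446617704642} + \left(70560 - 2 \sqrt{365}\right) = \frac{102074040801105767}{1446617704642} - 2 \sqrt{365}$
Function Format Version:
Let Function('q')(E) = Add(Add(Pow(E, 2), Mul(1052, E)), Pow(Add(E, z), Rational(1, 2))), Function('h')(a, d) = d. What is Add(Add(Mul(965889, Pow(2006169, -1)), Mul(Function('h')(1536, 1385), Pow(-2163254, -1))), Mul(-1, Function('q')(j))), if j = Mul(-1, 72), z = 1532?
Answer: Add(Rational(102074040801105767, 1446617704642), Mul(-2, Pow(365, Rational(1, 2)))) ≈ 70522.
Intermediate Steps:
j = -72
Function('q')(E) = Add(Pow(E, 2), Pow(Add(1532, E), Rational(1, 2)), Mul(1052, E)) (Function('q')(E) = Add(Add(Pow(E, 2), Mul(1052, E)), Pow(Add(E, 1532), Rational(1, 2))) = Add(Add(Pow(E, 2), Mul(1052, E)), Pow(Add(1532, E), Rational(1, 2))) = Add(Pow(E, 2), Pow(Add(1532, E), Rational(1, 2)), Mul(1052, E)))
Add(Add(Mul(965889, Pow(2006169, -1)), Mul(Function('h')(1536, 1385), Pow(-2163254, -1))), Mul(-1, Function('q')(j))) = Add(Add(Mul(965889, Pow(2006169, -1)), Mul(1385, Pow(-2163254, -1))), Mul(-1, Add(Pow(-72, 2), Pow(Add(1532, -72), Rational(1, 2)), Mul(1052, -72)))) = Add(Add(Mul(965889, Rational(1, 2006169)), Mul(1385, Rational(-1, 2163254))), Mul(-1, Add(5184, Pow(1460, Rational(1, 2)), -75744))) = Add(Add(Rational(321963, 668723), Rational(-1385, 2163254)), Mul(-1, Add(5184, Mul(2, Pow(365, Rational(1, 2))), -75744))) = Add(Rational(695561566247, 1446617704642), Mul(-1, Add(-70560, Mul(2, Pow(365, Rational(1, 2)))))) = Add(Rational(695561566247, 1446617704642), Add(70560, Mul(-2, Pow(365, Rational(1, 2))))) = Add(Rational(102074040801105767, 1446617704642), Mul(-2, Pow(365, Rational(1, 2))))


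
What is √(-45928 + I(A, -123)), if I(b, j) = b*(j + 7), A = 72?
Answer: 2*I*√13570 ≈ 232.98*I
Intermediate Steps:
I(b, j) = b*(7 + j)
√(-45928 + I(A, -123)) = √(-45928 + 72*(7 - 123)) = √(-45928 + 72*(-116)) = √(-45928 - 8352) = √(-54280) = 2*I*√13570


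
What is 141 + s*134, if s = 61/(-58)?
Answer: 2/29 ≈ 0.068966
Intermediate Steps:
s = -61/58 (s = 61*(-1/58) = -61/58 ≈ -1.0517)
141 + s*134 = 141 - 61/58*134 = 141 - 4087/29 = 2/29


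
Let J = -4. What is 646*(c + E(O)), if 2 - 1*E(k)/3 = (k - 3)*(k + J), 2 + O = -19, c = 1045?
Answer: -483854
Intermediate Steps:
O = -21 (O = -2 - 19 = -21)
E(k) = 6 - 3*(-4 + k)*(-3 + k) (E(k) = 6 - 3*(k - 3)*(k - 4) = 6 - 3*(-3 + k)*(-4 + k) = 6 - 3*(-4 + k)*(-3 + k))
646*(c + E(O)) = 646*(1045 + (-30 - 3*(-21)² + 21*(-21))) = 646*(1045 + (-30 - 3*441 - 441)) = 646*(1045 + (-30 - 1323 - 441)) = 646*(1045 - 1794) = 646*(-749) = -483854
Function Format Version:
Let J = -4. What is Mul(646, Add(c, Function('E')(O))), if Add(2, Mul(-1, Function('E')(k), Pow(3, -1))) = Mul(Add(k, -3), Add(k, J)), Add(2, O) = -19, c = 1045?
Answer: -483854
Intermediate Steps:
O = -21 (O = Add(-2, -19) = -21)
Function('E')(k) = Add(6, Mul(-3, Add(-4, k), Add(-3, k))) (Function('E')(k) = Add(6, Mul(-3, Mul(Add(k, -3), Add(k, -4)))) = Add(6, Mul(-3, Mul(Add(-3, k), Add(-4, k)))) = Add(6, Mul(-3, Mul(Add(-4, k), Add(-3, k)))) = Add(6, Mul(-3, Add(-4, k), Add(-3, k))))
Mul(646, Add(c, Function('E')(O))) = Mul(646, Add(1045, Add(-30, Mul(-3, Pow(-21, 2)), Mul(21, -21)))) = Mul(646, Add(1045, Add(-30, Mul(-3, 441), -441))) = Mul(646, Add(1045, Add(-30, -1323, -441))) = Mul(646, Add(1045, -1794)) = Mul(646, -749) = -483854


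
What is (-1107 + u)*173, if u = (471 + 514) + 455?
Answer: 57609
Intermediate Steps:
u = 1440 (u = 985 + 455 = 1440)
(-1107 + u)*173 = (-1107 + 1440)*173 = 333*173 = 57609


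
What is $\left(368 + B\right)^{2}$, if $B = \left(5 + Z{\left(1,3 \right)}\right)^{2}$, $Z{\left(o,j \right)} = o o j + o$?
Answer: $201601$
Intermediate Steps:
$Z{\left(o,j \right)} = o + j o^{2}$ ($Z{\left(o,j \right)} = o^{2} j + o = j o^{2} + o = o + j o^{2}$)
$B = 81$ ($B = \left(5 + 1 \left(1 + 3 \cdot 1\right)\right)^{2} = \left(5 + 1 \left(1 + 3\right)\right)^{2} = \left(5 + 1 \cdot 4\right)^{2} = \left(5 + 4\right)^{2} = 9^{2} = 81$)
$\left(368 + B\right)^{2} = \left(368 + 81\right)^{2} = 449^{2} = 201601$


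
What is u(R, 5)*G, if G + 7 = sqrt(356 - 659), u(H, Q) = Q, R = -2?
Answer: -35 + 5*I*sqrt(303) ≈ -35.0 + 87.034*I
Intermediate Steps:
G = -7 + I*sqrt(303) (G = -7 + sqrt(356 - 659) = -7 + sqrt(-303) = -7 + I*sqrt(303) ≈ -7.0 + 17.407*I)
u(R, 5)*G = 5*(-7 + I*sqrt(303)) = -35 + 5*I*sqrt(303)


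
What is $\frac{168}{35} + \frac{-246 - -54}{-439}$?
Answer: $\frac{11496}{2195} \approx 5.2374$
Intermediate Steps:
$\frac{168}{35} + \frac{-246 - -54}{-439} = 168 \cdot \frac{1}{35} + \left(-246 + 54\right) \left(- \frac{1}{439}\right) = \frac{24}{5} - - \frac{192}{439} = \frac{24}{5} + \frac{192}{439} = \frac{11496}{2195}$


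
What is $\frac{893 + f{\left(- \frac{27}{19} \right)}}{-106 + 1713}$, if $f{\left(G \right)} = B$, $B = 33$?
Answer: $\frac{926}{1607} \approx 0.57623$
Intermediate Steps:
$f{\left(G \right)} = 33$
$\frac{893 + f{\left(- \frac{27}{19} \right)}}{-106 + 1713} = \frac{893 + 33}{-106 + 1713} = \frac{926}{1607}$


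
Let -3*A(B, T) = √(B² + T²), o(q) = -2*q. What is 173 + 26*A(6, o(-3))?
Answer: 173 - 52*√2 ≈ 99.461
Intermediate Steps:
A(B, T) = -√(B² + T²)/3
173 + 26*A(6, o(-3)) = 173 + 26*(-√(6² + (-2*(-3))²)/3) = 173 + 26*(-√(36 + 6²)/3) = 173 + 26*(-√(36 + 36)/3) = 173 + 26*(-2*√2) = 173 - 52*√2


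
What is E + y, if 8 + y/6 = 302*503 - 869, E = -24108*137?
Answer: -2396622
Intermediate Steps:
E = -3302796
y = 906174 (y = -48 + 6*(302*503 - 869) = -48 + 6*(151906 - 869) = -48 + 6*151037 = -48 + 906222 = 906174)
E + y = -3302796 + 906174 = -2396622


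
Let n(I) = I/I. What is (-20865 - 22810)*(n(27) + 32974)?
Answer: -1440183125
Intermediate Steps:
n(I) = 1
(-20865 - 22810)*(n(27) + 32974) = (-20865 - 22810)*(1 + 32974) = -43675*32975 = -1440183125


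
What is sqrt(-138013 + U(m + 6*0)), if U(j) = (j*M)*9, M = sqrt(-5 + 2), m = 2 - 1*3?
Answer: sqrt(-138013 - 9*I*sqrt(3)) ≈ 0.021 - 371.5*I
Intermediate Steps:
m = -1 (m = 2 - 3 = -1)
M = I*sqrt(3) (M = sqrt(-3) = I*sqrt(3) ≈ 1.732*I)
U(j) = 9*I*j*sqrt(3) (U(j) = (j*(I*sqrt(3)))*9 = (I*j*sqrt(3))*9 = 9*I*j*sqrt(3))
sqrt(-138013 + U(m + 6*0)) = sqrt(-138013 + 9*I*(-1 + 6*0)*sqrt(3)) = sqrt(-138013 + 9*I*(-1 + 0)*sqrt(3)) = sqrt(-138013 + 9*I*(-1)*sqrt(3)) = sqrt(-138013 - 9*I*sqrt(3))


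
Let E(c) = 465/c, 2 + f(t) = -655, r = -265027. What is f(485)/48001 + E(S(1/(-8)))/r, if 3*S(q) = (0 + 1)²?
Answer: -241084134/12721561027 ≈ -0.018951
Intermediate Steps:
f(t) = -657 (f(t) = -2 - 655 = -657)
S(q) = ⅓ (S(q) = (0 + 1)²/3 = (⅓)*1² = (⅓)*1 = ⅓)
f(485)/48001 + E(S(1/(-8)))/r = -657/48001 + (465/(⅓))/(-265027) = -657*1/48001 + (465*3)*(-1/265027) = -657/48001 + 1395*(-1/265027) = -657/48001 - 1395/265027 = -241084134/12721561027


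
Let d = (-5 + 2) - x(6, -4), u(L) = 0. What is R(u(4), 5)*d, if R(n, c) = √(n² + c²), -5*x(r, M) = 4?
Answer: -11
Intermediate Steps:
x(r, M) = -⅘ (x(r, M) = -⅕*4 = -⅘)
R(n, c) = √(c² + n²)
d = -11/5 (d = (-5 + 2) - 1*(-⅘) = -3 + ⅘ = -11/5 ≈ -2.2000)
R(u(4), 5)*d = √(5² + 0²)*(-11/5) = √(25 + 0)*(-11/5) = √25*(-11/5) = 5*(-11/5) = -11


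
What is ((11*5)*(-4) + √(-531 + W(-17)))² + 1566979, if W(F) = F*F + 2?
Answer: 1615139 - 1760*I*√15 ≈ 1.6151e+6 - 6816.5*I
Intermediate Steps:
W(F) = 2 + F² (W(F) = F² + 2 = 2 + F²)
((11*5)*(-4) + √(-531 + W(-17)))² + 1566979 = ((11*5)*(-4) + √(-531 + (2 + (-17)²)))² + 1566979 = (55*(-4) + √(-531 + (2 + 289)))² + 1566979 = (-220 + √(-531 + 291))² + 1566979 = (-220 + √(-240))² + 1566979 = (-220 + 4*I*√15)² + 1566979 = 1566979 + (-220 + 4*I*√15)²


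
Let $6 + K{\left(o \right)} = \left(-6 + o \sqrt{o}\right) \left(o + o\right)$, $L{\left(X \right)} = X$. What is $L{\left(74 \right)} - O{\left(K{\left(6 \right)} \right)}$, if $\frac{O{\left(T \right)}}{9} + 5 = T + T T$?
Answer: $-333871 + 100440 \sqrt{6} \approx -87844.0$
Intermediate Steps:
$K{\left(o \right)} = -6 + 2 o \left(-6 + o^{\frac{3}{2}}\right)$ ($K{\left(o \right)} = -6 + \left(-6 + o \sqrt{o}\right) \left(o + o\right) = -6 + \left(-6 + o^{\frac{3}{2}}\right) 2 o = -6 + 2 o \left(-6 + o^{\frac{3}{2}}\right)$)
$O{\left(T \right)} = -45 + 9 T + 9 T^{2}$ ($O{\left(T \right)} = -45 + 9 \left(T + T T\right) = -45 + 9 \left(T + T^{2}\right) = -45 + \left(9 T + 9 T^{2}\right) = -45 + 9 T + 9 T^{2}$)
$L{\left(74 \right)} - O{\left(K{\left(6 \right)} \right)} = 74 - \left(-45 + 9 \left(-6 - 72 + 2 \cdot 6^{\frac{5}{2}}\right) + 9 \left(-6 - 72 + 2 \cdot 6^{\frac{5}{2}}\right)^{2}\right) = 74 - \left(-45 + 9 \left(-6 - 72 + 2 \cdot 36 \sqrt{6}\right) + 9 \left(-6 - 72 + 2 \cdot 36 \sqrt{6}\right)^{2}\right) = 74 - \left(-45 + 9 \left(-6 - 72 + 72 \sqrt{6}\right) + 9 \left(-6 - 72 + 72 \sqrt{6}\right)^{2}\right) = 74 - \left(-45 + 9 \left(-78 + 72 \sqrt{6}\right) + 9 \left(-78 + 72 \sqrt{6}\right)^{2}\right) = 74 - \left(-45 - \left(702 - 648 \sqrt{6}\right) + 9 \left(-78 + 72 \sqrt{6}\right)^{2}\right) = 74 - \left(-747 + 9 \left(-78 + 72 \sqrt{6}\right)^{2} + 648 \sqrt{6}\right) = 821 - 648 \sqrt{6} - 9 \left(-78 + 72 \sqrt{6}\right)^{2}$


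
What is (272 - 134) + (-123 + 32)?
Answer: 47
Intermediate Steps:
(272 - 134) + (-123 + 32) = 138 - 91 = 47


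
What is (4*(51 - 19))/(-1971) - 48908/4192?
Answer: -24233561/2065608 ≈ -11.732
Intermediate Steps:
(4*(51 - 19))/(-1971) - 48908/4192 = (4*32)*(-1/1971) - 48908*1/4192 = 128*(-1/1971) - 12227/1048 = -128/1971 - 12227/1048 = -24233561/2065608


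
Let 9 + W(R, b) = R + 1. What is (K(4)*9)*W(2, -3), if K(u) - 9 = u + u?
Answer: -918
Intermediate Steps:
W(R, b) = -8 + R (W(R, b) = -9 + (R + 1) = -9 + (1 + R) = -8 + R)
K(u) = 9 + 2*u (K(u) = 9 + (u + u) = 9 + 2*u)
(K(4)*9)*W(2, -3) = ((9 + 2*4)*9)*(-8 + 2) = ((9 + 8)*9)*(-6) = (17*9)*(-6) = 153*(-6) = -918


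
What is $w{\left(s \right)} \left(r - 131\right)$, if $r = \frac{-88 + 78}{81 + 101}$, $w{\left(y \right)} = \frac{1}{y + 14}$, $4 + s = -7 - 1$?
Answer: $- \frac{5963}{91} \approx -65.527$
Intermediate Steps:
$s = -12$ ($s = -4 - 8 = -12$)
$w{\left(y \right)} = \frac{1}{14 + y}$
$r = - \frac{5}{91}$ ($r = - \frac{10}{182} = \left(-10\right) \frac{1}{182} = - \frac{5}{91} \approx -0.054945$)
$w{\left(s \right)} \left(r - 131\right) = \frac{- \frac{5}{91} - 131}{14 - 12} = \frac{1}{2} \left(- \frac{11926}{91}\right) = - \frac{5963}{91}$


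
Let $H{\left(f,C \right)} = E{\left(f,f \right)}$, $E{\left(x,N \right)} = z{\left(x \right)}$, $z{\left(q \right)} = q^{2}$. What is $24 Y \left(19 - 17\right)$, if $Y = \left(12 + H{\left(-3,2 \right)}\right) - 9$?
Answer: $576$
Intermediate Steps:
$E{\left(x,N \right)} = x^{2}$
$H{\left(f,C \right)} = f^{2}$
$Y = 12$ ($Y = \left(12 + \left(-3\right)^{2}\right) - 9 = \left(12 + 9\right) - 9 = 21 - 9 = 12$)
$24 Y \left(19 - 17\right) = 24 \cdot 12 \left(19 - 17\right) = 288 \left(19 - 17\right) = 288 \cdot 2 = 576$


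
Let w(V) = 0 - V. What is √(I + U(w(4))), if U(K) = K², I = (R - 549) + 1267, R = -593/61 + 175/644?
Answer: √5704846331/2806 ≈ 26.917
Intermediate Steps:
w(V) = -V
R = -53031/5612 (R = -593*1/61 + 175*(1/644) = -593/61 + 25/92 = -53031/5612 ≈ -9.4496)
I = 3976385/5612 (I = (-53031/5612 - 549) + 1267 = -3134019/5612 + 1267 = 3976385/5612 ≈ 708.55)
√(I + U(w(4))) = √(3976385/5612 + (-1*4)²) = √(3976385/5612 + (-4)²) = √(3976385/5612 + 16) = √(4066177/5612) = √5704846331/2806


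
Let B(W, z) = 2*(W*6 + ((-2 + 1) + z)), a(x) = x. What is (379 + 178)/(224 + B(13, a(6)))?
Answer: 557/390 ≈ 1.4282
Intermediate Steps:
B(W, z) = -2 + 2*z + 12*W (B(W, z) = 2*(6*W + (-1 + z)) = 2*(-1 + z + 6*W) = -2 + 2*z + 12*W)
(379 + 178)/(224 + B(13, a(6))) = (379 + 178)/(224 + (-2 + 2*6 + 12*13)) = 557/(224 + (-2 + 12 + 156)) = 557/(224 + 166) = 557/390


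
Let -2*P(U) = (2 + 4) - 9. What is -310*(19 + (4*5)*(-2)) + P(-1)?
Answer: 13023/2 ≈ 6511.5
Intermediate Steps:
P(U) = 3/2 (P(U) = -((2 + 4) - 9)/2 = -(6 - 9)/2 = -½*(-3) = 3/2)
-310*(19 + (4*5)*(-2)) + P(-1) = -310*(19 + (4*5)*(-2)) + 3/2 = -310*(19 + 20*(-2)) + 3/2 = -310*(19 - 40) + 3/2 = -310*(-21) + 3/2 = 6510 + 3/2 = 13023/2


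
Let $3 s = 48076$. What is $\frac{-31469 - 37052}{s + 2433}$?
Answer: $- \frac{205563}{55375} \approx -3.7122$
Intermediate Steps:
$s = \frac{48076}{3}$ ($s = \frac{1}{3} \cdot 48076 = \frac{48076}{3} \approx 16025.0$)
$\frac{-31469 - 37052}{s + 2433} = \frac{-31469 - 37052}{\frac{48076}{3} + 2433} = - \frac{68521}{\frac{55375}{3}} = \left(-68521\right) \frac{3}{55375} = - \frac{205563}{55375}$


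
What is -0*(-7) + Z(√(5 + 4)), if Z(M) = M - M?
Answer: 0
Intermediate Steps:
Z(M) = 0
-0*(-7) + Z(√(5 + 4)) = -0*(-7) + 0 = -152*0 + 0 = 0 + 0 = 0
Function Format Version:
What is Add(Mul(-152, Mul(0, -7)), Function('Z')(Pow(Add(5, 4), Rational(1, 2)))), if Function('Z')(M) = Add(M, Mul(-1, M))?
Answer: 0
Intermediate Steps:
Function('Z')(M) = 0
Add(Mul(-152, Mul(0, -7)), Function('Z')(Pow(Add(5, 4), Rational(1, 2)))) = Add(Mul(-152, Mul(0, -7)), 0) = Add(Mul(-152, 0), 0) = Add(0, 0) = 0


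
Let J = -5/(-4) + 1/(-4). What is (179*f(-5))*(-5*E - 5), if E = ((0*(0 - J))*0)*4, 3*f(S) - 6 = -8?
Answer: 1790/3 ≈ 596.67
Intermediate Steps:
f(S) = -⅔ (f(S) = 2 + (⅓)*(-8) = 2 - 8/3 = -⅔)
J = 1 (J = -5*(-¼) + 1*(-¼) = 5/4 - ¼ = 1)
E = 0 (E = ((0*(0 - 1*1))*0)*4 = ((0*(0 - 1))*0)*4 = ((0*(-1))*0)*4 = (0*0)*4 = 0*4 = 0)
(179*f(-5))*(-5*E - 5) = (179*(-⅔))*(-5*0 - 5) = -358*(0 - 5)/3 = -358/3*(-5) = 1790/3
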